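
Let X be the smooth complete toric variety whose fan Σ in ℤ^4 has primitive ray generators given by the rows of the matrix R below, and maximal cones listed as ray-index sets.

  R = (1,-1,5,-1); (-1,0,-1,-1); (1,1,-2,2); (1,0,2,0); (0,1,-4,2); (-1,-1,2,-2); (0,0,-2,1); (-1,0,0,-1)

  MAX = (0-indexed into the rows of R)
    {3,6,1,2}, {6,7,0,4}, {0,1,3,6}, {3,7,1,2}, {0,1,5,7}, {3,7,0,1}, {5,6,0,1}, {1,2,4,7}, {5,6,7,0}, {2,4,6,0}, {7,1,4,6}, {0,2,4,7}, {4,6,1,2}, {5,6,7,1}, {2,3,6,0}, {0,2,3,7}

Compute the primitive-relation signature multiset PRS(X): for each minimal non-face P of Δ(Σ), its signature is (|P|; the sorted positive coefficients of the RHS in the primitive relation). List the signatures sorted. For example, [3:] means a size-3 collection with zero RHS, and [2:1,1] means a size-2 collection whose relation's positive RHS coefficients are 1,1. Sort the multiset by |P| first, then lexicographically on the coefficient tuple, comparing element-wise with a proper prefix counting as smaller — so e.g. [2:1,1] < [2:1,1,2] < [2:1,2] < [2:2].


|primitive collections| = 9. Relations:

  • {2,5}:  v_{2} + v_{5} = 0 ; sig = [2:]
  • {3,4}:  v_{3} + v_{4} = v_{2} ; sig = [2:1]
  • {3,5}:  v_{3} + v_{5} = v_{0} + v_{1} ; sig = [2:1,1]
  • {4,5}:  v_{4} + v_{5} = v_{6} + v_{7} ; sig = [2:1,1]
  • {0,1,4}:  v_{0} + v_{1} + v_{4} = 0 ; sig = [3:]
  • {3,6,7}:  v_{3} + v_{6} + v_{7} = 0 ; sig = [3:]
  • {0,1,2}:  v_{0} + v_{1} + v_{2} = v_{3} ; sig = [3:1]
  • {2,6,7}:  v_{2} + v_{6} + v_{7} = v_{4} ; sig = [3:1]
  • {0,1,6,7}:  v_{0} + v_{1} + v_{6} + v_{7} = v_{5} ; sig = [4:1]

Signatures (|P|; sorted positive RHS coefficients), sorted:
    |P|=2: 4 collections, coeffs (), (1), (1,1), (1,1)
    |P|=3: 4 collections, coeffs (), (), (1), (1)
    |P|=4: 1 collection, coeffs (1)


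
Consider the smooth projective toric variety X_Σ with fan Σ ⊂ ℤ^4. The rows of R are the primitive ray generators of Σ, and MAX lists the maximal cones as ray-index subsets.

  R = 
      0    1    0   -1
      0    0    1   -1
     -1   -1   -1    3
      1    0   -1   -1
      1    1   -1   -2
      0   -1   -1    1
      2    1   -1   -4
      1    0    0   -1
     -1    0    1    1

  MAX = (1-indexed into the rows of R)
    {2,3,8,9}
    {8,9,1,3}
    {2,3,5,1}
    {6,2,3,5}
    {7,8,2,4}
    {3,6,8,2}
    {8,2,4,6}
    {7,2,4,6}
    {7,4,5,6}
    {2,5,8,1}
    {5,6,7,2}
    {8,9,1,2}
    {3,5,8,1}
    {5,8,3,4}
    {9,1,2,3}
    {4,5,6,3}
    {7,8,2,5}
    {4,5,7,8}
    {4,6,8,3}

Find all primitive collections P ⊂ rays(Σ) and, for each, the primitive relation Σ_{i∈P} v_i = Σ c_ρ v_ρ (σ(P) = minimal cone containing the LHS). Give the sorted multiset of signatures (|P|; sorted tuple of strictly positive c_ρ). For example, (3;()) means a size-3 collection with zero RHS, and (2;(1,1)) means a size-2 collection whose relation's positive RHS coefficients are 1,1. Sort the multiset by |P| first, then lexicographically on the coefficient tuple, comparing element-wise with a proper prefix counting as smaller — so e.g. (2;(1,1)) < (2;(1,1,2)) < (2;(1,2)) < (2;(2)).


14 minimal non-faces of Δ(Σ) (on 9 rays):

  • {4,9}:  v_{4} + v_{9} = 0  ⟹  sig = (2;())
  • {1,4}:  v_{1} + v_{4} = v_{5}  ⟹  sig = (2;(1))
  • {5,9}:  v_{5} + v_{9} = v_{1}  ⟹  sig = (2;(1))
  • {3,7}:  v_{3} + v_{7} = v_{5} + v_{6}  ⟹  sig = (2;(1,1))
  • {6,9}:  v_{6} + v_{9} = v_{2} + v_{3}  ⟹  sig = (2;(1,1))
  • {7,9}:  v_{7} + v_{9} = v_{2} + v_{5}  ⟹  sig = (2;(1,1))
  • {1,6}:  v_{1} + v_{6} = v_{2} + v_{3} + v_{5}  ⟹  sig = (2;(1,1,1))
  • {1,7}:  v_{1} + v_{7} = v_{2} + 2·v_{5}  ⟹  sig = (2;(1,2))
  • {2,3,4}:  v_{2} + v_{3} + v_{4} = v_{6}  ⟹  sig = (3;(1))
  • {2,4,5}:  v_{2} + v_{4} + v_{5} = v_{7}  ⟹  sig = (3;(1))
  • {6,7,8}:  v_{6} + v_{7} + v_{8} = v_{2} + 3·v_{4}  ⟹  sig = (3;(1,3))
  • {5,6,8}:  v_{5} + v_{6} + v_{8} = 2·v_{4}  ⟹  sig = (3;(2))
  • {1,2,3,8}:  v_{1} + v_{2} + v_{3} + v_{8} = 0  ⟹  sig = (4;())
  • {2,3,5,8}:  v_{2} + v_{3} + v_{5} + v_{8} = v_{4}  ⟹  sig = (4;(1))

so the primitive-relation signature multiset is
    |P|=2: 8 collections, coeffs (), (1), (1), (1,1), (1,1), (1,1), (1,1,1), (1,2)
    |P|=3: 4 collections, coeffs (1), (1), (1,3), (2)
    |P|=4: 2 collections, coeffs (), (1)


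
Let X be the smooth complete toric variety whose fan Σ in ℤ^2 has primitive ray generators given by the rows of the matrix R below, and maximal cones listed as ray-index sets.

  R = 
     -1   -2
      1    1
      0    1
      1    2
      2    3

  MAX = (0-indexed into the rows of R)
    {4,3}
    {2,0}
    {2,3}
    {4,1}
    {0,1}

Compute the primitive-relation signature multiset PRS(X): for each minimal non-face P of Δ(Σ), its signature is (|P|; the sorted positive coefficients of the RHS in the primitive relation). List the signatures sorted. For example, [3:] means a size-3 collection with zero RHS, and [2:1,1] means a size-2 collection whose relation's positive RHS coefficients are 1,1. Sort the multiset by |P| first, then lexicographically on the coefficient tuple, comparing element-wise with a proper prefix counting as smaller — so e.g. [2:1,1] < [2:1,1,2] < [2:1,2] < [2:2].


The 5 primitive collections of Σ (r=5, n=2):

  P = {0,3}:  v_{0} + v_{3} = 0  →  sig = [2:]
  P = {0,4}:  v_{0} + v_{4} = v_{1}  →  sig = [2:1]
  P = {1,2}:  v_{1} + v_{2} = v_{3}  →  sig = [2:1]
  P = {1,3}:  v_{1} + v_{3} = v_{4}  →  sig = [2:1]
  P = {2,4}:  v_{2} + v_{4} = 2·v_{3}  →  sig = [2:2]

so the primitive-relation signature multiset is
{ [2:],  [2:1] ×3,  [2:2] }


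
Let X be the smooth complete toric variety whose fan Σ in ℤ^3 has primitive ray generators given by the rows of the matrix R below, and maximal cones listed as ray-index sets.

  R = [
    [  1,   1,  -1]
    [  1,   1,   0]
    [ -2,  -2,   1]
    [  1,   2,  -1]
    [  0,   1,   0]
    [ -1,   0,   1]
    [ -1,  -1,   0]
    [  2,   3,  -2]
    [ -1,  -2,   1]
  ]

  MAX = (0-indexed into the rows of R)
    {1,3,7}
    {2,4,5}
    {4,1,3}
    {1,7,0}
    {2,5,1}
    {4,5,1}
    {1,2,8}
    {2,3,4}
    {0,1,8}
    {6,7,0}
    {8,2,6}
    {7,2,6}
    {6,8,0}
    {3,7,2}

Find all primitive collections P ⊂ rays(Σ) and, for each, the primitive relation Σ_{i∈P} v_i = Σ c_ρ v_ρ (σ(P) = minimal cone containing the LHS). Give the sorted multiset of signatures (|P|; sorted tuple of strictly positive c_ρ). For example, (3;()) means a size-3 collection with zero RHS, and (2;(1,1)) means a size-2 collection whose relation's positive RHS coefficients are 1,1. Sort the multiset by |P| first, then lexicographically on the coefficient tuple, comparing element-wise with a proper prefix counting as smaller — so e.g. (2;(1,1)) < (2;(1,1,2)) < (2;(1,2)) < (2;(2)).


The 18 primitive collections of Σ (r=9, n=3):

  P = {1,6}:  v_{1} + v_{6} = 0 ; sig = (2;())
  P = {3,8}:  v_{3} + v_{8} = 0 ; sig = (2;())
  P = {0,2}:  v_{0} + v_{2} = v_{6} ; sig = (2;(1))
  P = {0,3}:  v_{0} + v_{3} = v_{7} ; sig = (2;(1))
  P = {0,4}:  v_{0} + v_{4} = v_{3} ; sig = (2;(1))
  P = {0,5}:  v_{0} + v_{5} = v_{4} ; sig = (2;(1))
  P = {7,8}:  v_{7} + v_{8} = v_{0} ; sig = (2;(1))
  P = {3,6}:  v_{3} + v_{6} = v_{2} + v_{7} ; sig = (2;(1,1))
  P = {4,6}:  v_{4} + v_{6} = v_{2} + v_{3} ; sig = (2;(1,1))
  P = {4,8}:  v_{4} + v_{8} = v_{1} + v_{2} ; sig = (2;(1,1))
  P = {5,6}:  v_{5} + v_{6} = v_{2} + v_{4} ; sig = (2;(1,1))
  P = {5,7}:  v_{5} + v_{7} = v_{3} + v_{4} ; sig = (2;(1,1))
  P = {3,5}:  v_{3} + v_{5} = 2·v_{4} ; sig = (2;(2))
  P = {4,7}:  v_{4} + v_{7} = 2·v_{3} ; sig = (2;(2))
  P = {5,8}:  v_{5} + v_{8} = 2·v_{1} + 2·v_{2} ; sig = (2;(2,2))
  P = {1,2,3}:  v_{1} + v_{2} + v_{3} = v_{4} ; sig = (3;(1))
  P = {1,2,4}:  v_{1} + v_{2} + v_{4} = v_{5} ; sig = (3;(1))
  P = {1,2,7}:  v_{1} + v_{2} + v_{7} = v_{3} ; sig = (3;(1))

Sorted signature multiset PRS(X):
{ (2;()) ×2,  (2;(1)) ×5,  (2;(1,1)) ×5,  (2;(2)) ×2,  (2;(2,2)),  (3;(1)) ×3 }


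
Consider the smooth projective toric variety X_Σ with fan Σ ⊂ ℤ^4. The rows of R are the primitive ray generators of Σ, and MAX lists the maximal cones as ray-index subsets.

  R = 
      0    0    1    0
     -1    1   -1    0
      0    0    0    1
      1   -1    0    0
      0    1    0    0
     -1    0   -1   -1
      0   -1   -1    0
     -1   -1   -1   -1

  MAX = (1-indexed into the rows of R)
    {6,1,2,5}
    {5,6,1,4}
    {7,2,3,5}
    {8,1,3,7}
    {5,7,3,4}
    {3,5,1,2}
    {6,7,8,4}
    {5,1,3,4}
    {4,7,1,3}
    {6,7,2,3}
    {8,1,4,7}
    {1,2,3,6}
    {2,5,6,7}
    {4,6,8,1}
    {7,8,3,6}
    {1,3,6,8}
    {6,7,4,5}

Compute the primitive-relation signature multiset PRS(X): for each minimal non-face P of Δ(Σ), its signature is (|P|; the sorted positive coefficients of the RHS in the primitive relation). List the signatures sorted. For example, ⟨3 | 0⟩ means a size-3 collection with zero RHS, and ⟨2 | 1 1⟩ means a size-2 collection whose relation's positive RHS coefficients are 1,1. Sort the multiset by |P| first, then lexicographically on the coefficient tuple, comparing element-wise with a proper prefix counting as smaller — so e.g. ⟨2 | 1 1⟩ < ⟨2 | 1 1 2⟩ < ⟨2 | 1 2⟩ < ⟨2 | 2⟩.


Minimal non-faces — 9 found among 8 rays, 17 max cones:

  P = {5,8}:  v_{5} + v_{8} = v_{6}  so sig = ⟨2 | 1⟩
  P = {2,4}:  v_{2} + v_{4} = v_{5} + v_{7}  so sig = ⟨2 | 1 1⟩
  P = {2,8}:  v_{2} + v_{8} = v_{3} + 2·v_{6}  so sig = ⟨2 | 1 2⟩
  P = {1,5,7}:  v_{1} + v_{5} + v_{7} = 0  so sig = ⟨3 | 0⟩
  P = {1,6,7}:  v_{1} + v_{6} + v_{7} = v_{8}  so sig = ⟨3 | 1⟩
  P = {3,4,6}:  v_{3} + v_{4} + v_{6} = v_{7}  so sig = ⟨3 | 1⟩
  P = {3,5,6}:  v_{3} + v_{5} + v_{6} = v_{2}  so sig = ⟨3 | 1⟩
  P = {1,2,7}:  v_{1} + v_{2} + v_{7} = v_{3} + v_{6}  so sig = ⟨3 | 1 1⟩
  P = {3,4,8}:  v_{3} + v_{4} + v_{8} = v_{1} + 2·v_{7}  so sig = ⟨3 | 1 2⟩

Hence PRS(X_Σ) =
    |P|=2: 3 collections, coeffs (1), (1,1), (1,2)
    |P|=3: 6 collections, coeffs (), (1), (1), (1), (1,1), (1,2)


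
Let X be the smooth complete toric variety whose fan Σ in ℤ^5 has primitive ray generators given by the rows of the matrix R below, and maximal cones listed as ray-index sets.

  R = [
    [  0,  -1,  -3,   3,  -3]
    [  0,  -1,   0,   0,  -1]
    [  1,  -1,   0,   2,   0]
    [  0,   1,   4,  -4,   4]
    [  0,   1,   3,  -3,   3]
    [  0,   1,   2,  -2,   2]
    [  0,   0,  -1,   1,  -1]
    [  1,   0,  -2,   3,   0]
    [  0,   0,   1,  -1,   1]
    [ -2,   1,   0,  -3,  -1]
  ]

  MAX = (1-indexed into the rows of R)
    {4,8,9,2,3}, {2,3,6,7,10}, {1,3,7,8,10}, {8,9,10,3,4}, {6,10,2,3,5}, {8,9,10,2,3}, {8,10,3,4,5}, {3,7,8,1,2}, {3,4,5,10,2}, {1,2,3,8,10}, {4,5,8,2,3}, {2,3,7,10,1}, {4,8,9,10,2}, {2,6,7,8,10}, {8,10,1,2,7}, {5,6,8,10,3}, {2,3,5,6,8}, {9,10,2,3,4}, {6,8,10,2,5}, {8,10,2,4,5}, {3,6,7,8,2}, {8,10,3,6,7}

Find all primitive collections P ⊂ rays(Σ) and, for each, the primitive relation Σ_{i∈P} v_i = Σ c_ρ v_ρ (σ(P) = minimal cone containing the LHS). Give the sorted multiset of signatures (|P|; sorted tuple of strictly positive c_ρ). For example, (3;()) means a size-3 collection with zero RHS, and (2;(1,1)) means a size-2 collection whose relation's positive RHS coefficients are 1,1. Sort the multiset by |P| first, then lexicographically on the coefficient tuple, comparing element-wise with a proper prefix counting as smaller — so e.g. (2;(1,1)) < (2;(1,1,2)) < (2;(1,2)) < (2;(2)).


The 14 primitive collections of Σ (r=10, n=5):

  • {1,5}:  v_{1} + v_{5} = 0 — sig = (2;())
  • {7,9}:  v_{7} + v_{9} = 0 — sig = (2;())
  • {1,4}:  v_{1} + v_{4} = v_{9} — sig = (2;(1))
  • {1,6}:  v_{1} + v_{6} = v_{7} — sig = (2;(1))
  • {4,7}:  v_{4} + v_{7} = v_{5} — sig = (2;(1))
  • {5,7}:  v_{5} + v_{7} = v_{6} — sig = (2;(1))
  • {5,9}:  v_{5} + v_{9} = v_{4} — sig = (2;(1))
  • {6,9}:  v_{6} + v_{9} = v_{5} — sig = (2;(1))
  • {1,9}:  v_{1} + v_{9} = v_{2} + v_{3} + v_{8} + v_{10} — sig = (2;(1,1,1,1))
  • {4,6}:  v_{4} + v_{6} = 2·v_{5} — sig = (2;(2))
  • {2,3,6,8,10}:  v_{2} + v_{3} + v_{6} + v_{8} + v_{10} = 0 — sig = (5;())
  • {2,3,5,8,10}:  v_{2} + v_{3} + v_{5} + v_{8} + v_{10} = v_{9} — sig = (5;(1))
  • {2,3,7,8,10}:  v_{2} + v_{3} + v_{7} + v_{8} + v_{10} = v_{1} — sig = (5;(1))
  • {2,3,4,8,10}:  v_{2} + v_{3} + v_{4} + v_{8} + v_{10} = 2·v_{9} — sig = (5;(2))

Hence PRS(X_Σ) =
[(2;()), (2;()), (2;(1)), (2;(1)), (2;(1)), (2;(1)), (2;(1)), (2;(1)), (2;(1,1,1,1)), (2;(2)), (5;()), (5;(1)), (5;(1)), (5;(2))]


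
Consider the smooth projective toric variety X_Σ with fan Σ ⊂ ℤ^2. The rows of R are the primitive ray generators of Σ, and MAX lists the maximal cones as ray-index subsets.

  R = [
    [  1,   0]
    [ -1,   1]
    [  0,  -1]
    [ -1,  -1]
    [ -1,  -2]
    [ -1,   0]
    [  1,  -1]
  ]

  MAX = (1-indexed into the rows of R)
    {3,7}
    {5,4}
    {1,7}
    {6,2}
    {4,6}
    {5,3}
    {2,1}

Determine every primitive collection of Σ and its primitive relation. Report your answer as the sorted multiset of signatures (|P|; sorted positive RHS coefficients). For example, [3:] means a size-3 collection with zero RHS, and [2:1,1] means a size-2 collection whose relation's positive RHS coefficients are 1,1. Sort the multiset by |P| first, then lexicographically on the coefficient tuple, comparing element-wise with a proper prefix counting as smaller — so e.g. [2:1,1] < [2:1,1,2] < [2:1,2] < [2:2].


14 collections generate NE(X_Σ); each relation:

  P={1,6}:  v_{1} + v_{6} = 0  ⇒ sig = [2:]
  P={2,7}:  v_{2} + v_{7} = 0  ⇒ sig = [2:]
  P={1,3}:  v_{1} + v_{3} = v_{7}  ⇒ sig = [2:1]
  P={1,4}:  v_{1} + v_{4} = v_{3}  ⇒ sig = [2:1]
  P={2,3}:  v_{2} + v_{3} = v_{6}  ⇒ sig = [2:1]
  P={3,4}:  v_{3} + v_{4} = v_{5}  ⇒ sig = [2:1]
  P={3,6}:  v_{3} + v_{6} = v_{4}  ⇒ sig = [2:1]
  P={6,7}:  v_{6} + v_{7} = v_{3}  ⇒ sig = [2:1]
  P={2,5}:  v_{2} + v_{5} = v_{4} + v_{6}  ⇒ sig = [2:1,1]
  P={1,5}:  v_{1} + v_{5} = 2·v_{3}  ⇒ sig = [2:2]
  P={2,4}:  v_{2} + v_{4} = 2·v_{6}  ⇒ sig = [2:2]
  P={4,7}:  v_{4} + v_{7} = 2·v_{3}  ⇒ sig = [2:2]
  P={5,6}:  v_{5} + v_{6} = 2·v_{4}  ⇒ sig = [2:2]
  P={5,7}:  v_{5} + v_{7} = 3·v_{3}  ⇒ sig = [2:3]

so the primitive-relation signature multiset is
[[2:], [2:], [2:1], [2:1], [2:1], [2:1], [2:1], [2:1], [2:1,1], [2:2], [2:2], [2:2], [2:2], [2:3]]


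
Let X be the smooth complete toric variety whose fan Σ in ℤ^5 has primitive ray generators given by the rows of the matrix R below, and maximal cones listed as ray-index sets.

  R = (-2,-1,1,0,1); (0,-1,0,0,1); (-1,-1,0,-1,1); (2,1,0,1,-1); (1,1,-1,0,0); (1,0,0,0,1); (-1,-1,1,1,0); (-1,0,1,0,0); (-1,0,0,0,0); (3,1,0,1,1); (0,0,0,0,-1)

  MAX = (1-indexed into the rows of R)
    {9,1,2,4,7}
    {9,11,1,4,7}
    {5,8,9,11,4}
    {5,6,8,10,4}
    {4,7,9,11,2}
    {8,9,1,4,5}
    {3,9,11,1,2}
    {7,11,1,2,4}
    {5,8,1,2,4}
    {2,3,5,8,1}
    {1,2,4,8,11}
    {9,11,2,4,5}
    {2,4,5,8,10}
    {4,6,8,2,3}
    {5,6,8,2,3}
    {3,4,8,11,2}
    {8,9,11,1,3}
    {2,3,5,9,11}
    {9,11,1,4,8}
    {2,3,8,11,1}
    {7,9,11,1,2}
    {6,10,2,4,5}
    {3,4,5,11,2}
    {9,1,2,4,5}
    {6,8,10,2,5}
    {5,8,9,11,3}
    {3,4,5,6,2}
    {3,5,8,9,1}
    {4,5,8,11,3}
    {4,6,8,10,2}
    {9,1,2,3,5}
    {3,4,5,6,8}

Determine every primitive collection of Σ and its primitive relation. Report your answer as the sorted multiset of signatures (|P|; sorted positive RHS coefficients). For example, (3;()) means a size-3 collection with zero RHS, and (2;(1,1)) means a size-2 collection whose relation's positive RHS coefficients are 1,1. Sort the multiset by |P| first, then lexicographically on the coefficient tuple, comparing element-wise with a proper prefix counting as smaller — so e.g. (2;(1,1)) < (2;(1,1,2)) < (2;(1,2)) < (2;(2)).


20 minimal non-faces of Δ(Σ) (on 11 rays):

  P={6,11}:  v_{6} + v_{11} = v_{3} + v_{4} — sig = (2;(1,1))
  P={10,11}:  v_{10} + v_{11} = v_{4} + v_{6} — sig = (2;(1,1))
  P={3,7}:  v_{3} + v_{7} = v_{1} + v_{2} + v_{11} — sig = (2;(1,1,1))
  P={6,7}:  v_{6} + v_{7} = v_{1} + v_{2} + v_{4} — sig = (2;(1,1,1))
  P={6,9}:  v_{6} + v_{9} = v_{2} + v_{5} + v_{8} — sig = (2;(1,1,1))
  P={7,10}:  v_{7} + v_{10} = v_{1} + 2·v_{2} + 2·v_{4} + v_{5} + v_{8} — sig = (2;(1,1,1,2,2))
  P={5,7}:  v_{5} + v_{7} = v_{2} + v_{4} + 2·v_{9} — sig = (2;(1,1,2))
  P={7,8}:  v_{7} + v_{8} = 2·v_{1} + v_{4} + v_{11} — sig = (2;(1,1,2))
  P={1,6}:  v_{1} + v_{6} = 2·v_{2} + v_{5} + 2·v_{8} — sig = (2;(1,2,2))
  P={9,10}:  v_{9} + v_{10} = 2·v_{2} + v_{4} + 2·v_{5} + 2·v_{8} — sig = (2;(1,2,2,2))
  P={1,10}:  v_{1} + v_{10} = 3·v_{2} + v_{4} + 2·v_{5} + 3·v_{8} — sig = (2;(1,2,3,3))
  P={3,10}:  v_{3} + v_{10} = 2·v_{6} — sig = (2;(2))
  P={3,4,9}:  v_{3} + v_{4} + v_{9} = 0 — sig = (3;())
  P={1,5,11}:  v_{1} + v_{5} + v_{11} = v_{9} — sig = (3;(1))
  P={2,8,9}:  v_{2} + v_{8} + v_{9} = v_{1} — sig = (3;(1))
  P={1,3,4}:  v_{1} + v_{3} + v_{4} = v_{2} + v_{8} — sig = (3;(1,1))
  P={2,5,8,11}:  v_{2} + v_{5} + v_{8} + v_{11} = 0 — sig = (4;())
  P={1,2,4,9,11}:  v_{1} + v_{2} + v_{4} + v_{9} + v_{11} = v_{7} — sig = (5;(1))
  P={2,3,4,5,8}:  v_{2} + v_{3} + v_{4} + v_{5} + v_{8} = v_{6} — sig = (5;(1))
  P={2,4,5,6,8}:  v_{2} + v_{4} + v_{5} + v_{6} + v_{8} = v_{10} — sig = (5;(1))

Signatures (|P|; sorted positive RHS coefficients), sorted:
{ (2;(1,1)) ×2,  (2;(1,1,1)) ×3,  (2;(1,1,1,2,2)),  (2;(1,1,2)) ×2,  (2;(1,2,2)),  (2;(1,2,2,2)),  (2;(1,2,3,3)),  (2;(2)),  (3;()),  (3;(1)) ×2,  (3;(1,1)),  (4;()),  (5;(1)) ×3 }


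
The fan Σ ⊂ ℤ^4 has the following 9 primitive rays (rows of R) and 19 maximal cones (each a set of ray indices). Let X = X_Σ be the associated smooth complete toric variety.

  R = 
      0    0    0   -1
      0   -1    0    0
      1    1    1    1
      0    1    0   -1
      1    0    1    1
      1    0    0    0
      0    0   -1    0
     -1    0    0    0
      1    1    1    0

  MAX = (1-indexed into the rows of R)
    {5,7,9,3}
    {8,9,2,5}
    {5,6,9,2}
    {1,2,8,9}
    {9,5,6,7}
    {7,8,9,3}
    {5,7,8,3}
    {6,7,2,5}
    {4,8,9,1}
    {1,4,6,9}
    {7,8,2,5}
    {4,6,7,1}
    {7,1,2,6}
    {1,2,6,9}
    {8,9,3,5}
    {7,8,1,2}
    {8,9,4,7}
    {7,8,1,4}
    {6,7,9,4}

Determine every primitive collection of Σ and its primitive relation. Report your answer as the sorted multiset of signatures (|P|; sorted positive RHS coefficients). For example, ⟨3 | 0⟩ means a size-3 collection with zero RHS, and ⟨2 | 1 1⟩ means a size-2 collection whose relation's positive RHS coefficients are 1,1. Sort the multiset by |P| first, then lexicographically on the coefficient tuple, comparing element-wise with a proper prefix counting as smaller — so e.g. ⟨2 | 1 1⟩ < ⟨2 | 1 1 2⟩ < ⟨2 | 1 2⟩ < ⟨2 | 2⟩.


Σ has 11 primitive collections:

  {6,8}:  v_{6} + v_{8} = 0  ⟹  sig = ⟨2 | 0⟩
  {1,3}:  v_{1} + v_{3} = v_{9}  ⟹  sig = ⟨2 | 1⟩
  {2,3}:  v_{2} + v_{3} = v_{5}  ⟹  sig = ⟨2 | 1⟩
  {2,4}:  v_{2} + v_{4} = v_{1}  ⟹  sig = ⟨2 | 1⟩
  {4,5}:  v_{4} + v_{5} = v_{9}  ⟹  sig = ⟨2 | 1⟩
  {1,5}:  v_{1} + v_{5} = v_{2} + v_{9}  ⟹  sig = ⟨2 | 1 1⟩
  {3,6}:  v_{3} + v_{6} = v_{5} + v_{7} + v_{9}  ⟹  sig = ⟨2 | 1 1 1⟩
  {3,4}:  v_{3} + v_{4} = v_{7} + v_{8} + 2·v_{9}  ⟹  sig = ⟨2 | 1 1 2⟩
  {2,7,9}:  v_{2} + v_{7} + v_{9} = v_{6}  ⟹  sig = ⟨3 | 1⟩
  {1,7,9}:  v_{1} + v_{7} + v_{9} = v_{4} + v_{6}  ⟹  sig = ⟨3 | 1 1⟩
  {5,7,8,9}:  v_{5} + v_{7} + v_{8} + v_{9} = v_{3}  ⟹  sig = ⟨4 | 1⟩

Signatures (|P|; sorted positive RHS coefficients), sorted:
    ⟨2 | 0⟩
    ⟨2 | 1⟩
    ⟨2 | 1⟩
    ⟨2 | 1⟩
    ⟨2 | 1⟩
    ⟨2 | 1 1⟩
    ⟨2 | 1 1 1⟩
    ⟨2 | 1 1 2⟩
    ⟨3 | 1⟩
    ⟨3 | 1 1⟩
    ⟨4 | 1⟩


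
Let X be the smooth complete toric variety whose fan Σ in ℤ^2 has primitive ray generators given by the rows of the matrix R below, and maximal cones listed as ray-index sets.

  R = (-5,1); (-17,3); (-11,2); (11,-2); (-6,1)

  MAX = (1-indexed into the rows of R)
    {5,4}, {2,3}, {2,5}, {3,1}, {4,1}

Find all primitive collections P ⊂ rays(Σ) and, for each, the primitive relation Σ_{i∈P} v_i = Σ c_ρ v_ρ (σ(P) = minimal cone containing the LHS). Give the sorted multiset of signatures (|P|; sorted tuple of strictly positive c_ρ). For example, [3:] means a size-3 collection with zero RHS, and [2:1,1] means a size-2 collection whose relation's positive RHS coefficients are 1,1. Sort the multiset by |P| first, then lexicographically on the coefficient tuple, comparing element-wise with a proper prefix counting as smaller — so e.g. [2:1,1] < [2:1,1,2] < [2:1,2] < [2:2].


|primitive collections| = 5. Relations:

  P={3,4}:  v_{3} + v_{4} = 0  ⇒ sig = [2:]
  P={1,5}:  v_{1} + v_{5} = v_{3}  ⇒ sig = [2:1]
  P={2,4}:  v_{2} + v_{4} = v_{5}  ⇒ sig = [2:1]
  P={3,5}:  v_{3} + v_{5} = v_{2}  ⇒ sig = [2:1]
  P={1,2}:  v_{1} + v_{2} = 2·v_{3}  ⇒ sig = [2:2]

Hence PRS(X_Σ) =
    [2:]
    [2:1]
    [2:1]
    [2:1]
    [2:2]


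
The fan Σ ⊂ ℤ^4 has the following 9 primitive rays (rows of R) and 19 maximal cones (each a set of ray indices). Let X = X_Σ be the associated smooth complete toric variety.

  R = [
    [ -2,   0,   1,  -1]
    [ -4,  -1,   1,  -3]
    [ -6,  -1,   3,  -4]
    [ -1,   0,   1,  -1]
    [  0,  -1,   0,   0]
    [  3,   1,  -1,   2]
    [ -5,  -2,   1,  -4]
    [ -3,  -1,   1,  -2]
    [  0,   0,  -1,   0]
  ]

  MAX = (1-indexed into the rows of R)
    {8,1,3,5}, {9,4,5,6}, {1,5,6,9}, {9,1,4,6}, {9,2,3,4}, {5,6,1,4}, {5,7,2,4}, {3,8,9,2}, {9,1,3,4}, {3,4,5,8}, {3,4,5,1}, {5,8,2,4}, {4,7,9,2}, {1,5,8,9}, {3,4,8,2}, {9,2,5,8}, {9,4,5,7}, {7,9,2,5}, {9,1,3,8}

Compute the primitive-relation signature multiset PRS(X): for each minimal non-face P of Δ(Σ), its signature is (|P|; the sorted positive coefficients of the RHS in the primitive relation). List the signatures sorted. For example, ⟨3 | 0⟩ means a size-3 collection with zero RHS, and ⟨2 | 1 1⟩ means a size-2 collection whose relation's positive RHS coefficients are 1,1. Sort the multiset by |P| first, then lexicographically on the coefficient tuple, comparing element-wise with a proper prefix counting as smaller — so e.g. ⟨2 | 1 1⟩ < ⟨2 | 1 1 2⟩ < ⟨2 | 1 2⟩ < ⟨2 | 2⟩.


14 minimal non-faces of Δ(Σ) (on 9 rays):

  • {6,8}:  v_{6} + v_{8} = 0  ⇒ sig = ⟨2 | 0⟩
  • {1,2}:  v_{1} + v_{2} = v_{3} + v_{9}  ⇒ sig = ⟨2 | 1 1⟩
  • {1,7}:  v_{1} + v_{7} = v_{2} + v_{8}  ⇒ sig = ⟨2 | 1 1⟩
  • {2,6}:  v_{2} + v_{6} = v_{4} + v_{9}  ⇒ sig = ⟨2 | 1 1⟩
  • {3,6}:  v_{3} + v_{6} = v_{1} + v_{4}  ⇒ sig = ⟨2 | 1 1⟩
  • {3,7}:  v_{3} + v_{7} = v_{2} + v_{4} + 2·v_{8}  ⇒ sig = ⟨2 | 1 1 2⟩
  • {7,8}:  v_{7} + v_{8} = 2·v_{2} + v_{5}  ⇒ sig = ⟨2 | 1 2⟩
  • {6,7}:  v_{6} + v_{7} = 2·v_{4} + v_{5} + 2·v_{9}  ⇒ sig = ⟨2 | 1 2 2⟩
  • {1,4,8}:  v_{1} + v_{4} + v_{8} = v_{3}  ⇒ sig = ⟨3 | 1⟩
  • {4,8,9}:  v_{4} + v_{8} + v_{9} = v_{2}  ⇒ sig = ⟨3 | 1⟩
  • {2,3,5}:  v_{2} + v_{3} + v_{5} = v_{4} + 3·v_{8}  ⇒ sig = ⟨3 | 1 3⟩
  • {3,5,9}:  v_{3} + v_{5} + v_{9} = 2·v_{8}  ⇒ sig = ⟨3 | 2⟩
  • {1,4,5,9}:  v_{1} + v_{4} + v_{5} + v_{9} = v_{8}  ⇒ sig = ⟨4 | 1⟩
  • {2,4,5,9}:  v_{2} + v_{4} + v_{5} + v_{9} = v_{7}  ⇒ sig = ⟨4 | 1⟩

so the primitive-relation signature multiset is
    |P|=2: 8 collections, coeffs (), (1,1), (1,1), (1,1), (1,1), (1,1,2), (1,2), (1,2,2)
    |P|=3: 4 collections, coeffs (1), (1), (1,3), (2)
    |P|=4: 2 collections, coeffs (1), (1)


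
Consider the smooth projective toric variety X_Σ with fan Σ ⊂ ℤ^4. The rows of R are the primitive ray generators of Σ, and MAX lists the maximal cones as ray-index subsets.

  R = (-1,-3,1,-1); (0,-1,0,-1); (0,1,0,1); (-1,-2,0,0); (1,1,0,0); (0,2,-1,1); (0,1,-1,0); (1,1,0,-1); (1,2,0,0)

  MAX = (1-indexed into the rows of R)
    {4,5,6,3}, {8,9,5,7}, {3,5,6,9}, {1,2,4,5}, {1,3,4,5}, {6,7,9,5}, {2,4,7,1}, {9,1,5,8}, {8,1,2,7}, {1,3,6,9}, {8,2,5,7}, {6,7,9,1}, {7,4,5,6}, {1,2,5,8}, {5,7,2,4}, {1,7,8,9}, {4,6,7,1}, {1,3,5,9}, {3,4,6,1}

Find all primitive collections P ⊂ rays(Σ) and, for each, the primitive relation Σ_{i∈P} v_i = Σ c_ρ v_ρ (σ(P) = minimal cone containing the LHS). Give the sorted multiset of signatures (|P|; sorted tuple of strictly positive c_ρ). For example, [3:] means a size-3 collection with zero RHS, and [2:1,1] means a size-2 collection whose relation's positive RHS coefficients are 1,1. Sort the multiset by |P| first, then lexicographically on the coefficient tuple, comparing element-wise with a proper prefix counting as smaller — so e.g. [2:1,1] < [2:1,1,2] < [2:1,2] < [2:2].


Primitive collections (10):

  • {2,3}:  v_{2} + v_{3} = 0  ⟹  sig = [2:]
  • {4,9}:  v_{4} + v_{9} = 0  ⟹  sig = [2:]
  • {2,6}:  v_{2} + v_{6} = v_{7}  ⟹  sig = [2:1]
  • {2,9}:  v_{2} + v_{9} = v_{8}  ⟹  sig = [2:1]
  • {3,7}:  v_{3} + v_{7} = v_{6}  ⟹  sig = [2:1]
  • {3,8}:  v_{3} + v_{8} = v_{9}  ⟹  sig = [2:1]
  • {4,8}:  v_{4} + v_{8} = v_{2}  ⟹  sig = [2:1]
  • {6,8}:  v_{6} + v_{8} = v_{7} + v_{9}  ⟹  sig = [2:1,1]
  • {1,5,6}:  v_{1} + v_{5} + v_{6} = 0  ⟹  sig = [3:]
  • {1,5,7}:  v_{1} + v_{5} + v_{7} = v_{2}  ⟹  sig = [3:1]

Signatures (|P|; sorted positive RHS coefficients), sorted:
    [2:]
    [2:]
    [2:1]
    [2:1]
    [2:1]
    [2:1]
    [2:1]
    [2:1,1]
    [3:]
    [3:1]


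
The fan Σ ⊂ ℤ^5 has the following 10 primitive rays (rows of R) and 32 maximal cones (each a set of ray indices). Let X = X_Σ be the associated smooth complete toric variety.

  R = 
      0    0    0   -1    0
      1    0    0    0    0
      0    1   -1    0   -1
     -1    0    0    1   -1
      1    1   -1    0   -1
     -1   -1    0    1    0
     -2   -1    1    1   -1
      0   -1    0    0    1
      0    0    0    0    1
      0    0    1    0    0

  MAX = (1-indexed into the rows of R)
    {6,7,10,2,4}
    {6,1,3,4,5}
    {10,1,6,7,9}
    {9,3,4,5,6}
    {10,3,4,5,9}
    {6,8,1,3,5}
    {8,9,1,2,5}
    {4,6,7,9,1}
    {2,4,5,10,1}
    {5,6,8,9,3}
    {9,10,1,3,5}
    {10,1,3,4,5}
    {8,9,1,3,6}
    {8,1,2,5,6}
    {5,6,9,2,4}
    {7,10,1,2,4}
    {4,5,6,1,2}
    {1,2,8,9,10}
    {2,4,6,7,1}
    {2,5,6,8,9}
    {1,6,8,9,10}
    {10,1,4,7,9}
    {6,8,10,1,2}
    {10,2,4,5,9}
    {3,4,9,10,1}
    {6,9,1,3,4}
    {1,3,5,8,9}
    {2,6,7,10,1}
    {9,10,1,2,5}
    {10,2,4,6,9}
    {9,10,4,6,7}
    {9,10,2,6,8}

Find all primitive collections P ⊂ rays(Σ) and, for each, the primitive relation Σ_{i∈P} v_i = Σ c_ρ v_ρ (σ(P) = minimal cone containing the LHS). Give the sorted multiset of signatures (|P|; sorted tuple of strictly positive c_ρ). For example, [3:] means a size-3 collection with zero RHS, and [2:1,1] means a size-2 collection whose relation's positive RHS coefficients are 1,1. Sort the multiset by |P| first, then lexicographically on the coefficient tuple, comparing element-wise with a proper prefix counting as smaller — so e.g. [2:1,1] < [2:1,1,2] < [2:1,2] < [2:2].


|primitive collections| = 15. Relations:

  • {2,3}:  v_{2} + v_{3} = v_{5}  so sig = [2:1]
  • {4,8}:  v_{4} + v_{8} = v_{6}  so sig = [2:1]
  • {5,7}:  v_{5} + v_{7} = v_{1} + v_{2} + 2·v_{4}  so sig = [2:1,1,2]
  • {7,8}:  v_{7} + v_{8} = v_{1} + 2·v_{6} + v_{10}  so sig = [2:1,1,2]
  • {3,7}:  v_{3} + v_{7} = v_{1} + 2·v_{4}  so sig = [2:1,2]
  • {3,8,10}:  v_{3} + v_{8} + v_{10} = 0  so sig = [3:]
  • {3,6,10}:  v_{3} + v_{6} + v_{10} = v_{4}  so sig = [3:1]
  • {5,8,10}:  v_{5} + v_{8} + v_{10} = v_{2}  so sig = [3:1]
  • {2,7,9}:  v_{2} + v_{7} + v_{9} = v_{6} + v_{10}  so sig = [3:1,1]
  • {5,6,10}:  v_{5} + v_{6} + v_{10} = v_{2} + v_{4}  so sig = [3:1,1]
  • {1,2,4,9}:  v_{1} + v_{2} + v_{4} + v_{9} = 0  so sig = [4:]
  • {1,2,6,9}:  v_{1} + v_{2} + v_{6} + v_{9} = v_{8}  so sig = [4:1]
  • {1,4,5,9}:  v_{1} + v_{4} + v_{5} + v_{9} = v_{3}  so sig = [4:1]
  • {1,4,6,10}:  v_{1} + v_{4} + v_{6} + v_{10} = v_{7}  so sig = [4:1]
  • {1,5,6,9}:  v_{1} + v_{5} + v_{6} + v_{9} = v_{3} + v_{8}  so sig = [4:1,1]

Sorted signature multiset PRS(X):
    |P|=2: 5 collections, coeffs (1), (1), (1,1,2), (1,1,2), (1,2)
    |P|=3: 5 collections, coeffs (), (1), (1), (1,1), (1,1)
    |P|=4: 5 collections, coeffs (), (1), (1), (1), (1,1)


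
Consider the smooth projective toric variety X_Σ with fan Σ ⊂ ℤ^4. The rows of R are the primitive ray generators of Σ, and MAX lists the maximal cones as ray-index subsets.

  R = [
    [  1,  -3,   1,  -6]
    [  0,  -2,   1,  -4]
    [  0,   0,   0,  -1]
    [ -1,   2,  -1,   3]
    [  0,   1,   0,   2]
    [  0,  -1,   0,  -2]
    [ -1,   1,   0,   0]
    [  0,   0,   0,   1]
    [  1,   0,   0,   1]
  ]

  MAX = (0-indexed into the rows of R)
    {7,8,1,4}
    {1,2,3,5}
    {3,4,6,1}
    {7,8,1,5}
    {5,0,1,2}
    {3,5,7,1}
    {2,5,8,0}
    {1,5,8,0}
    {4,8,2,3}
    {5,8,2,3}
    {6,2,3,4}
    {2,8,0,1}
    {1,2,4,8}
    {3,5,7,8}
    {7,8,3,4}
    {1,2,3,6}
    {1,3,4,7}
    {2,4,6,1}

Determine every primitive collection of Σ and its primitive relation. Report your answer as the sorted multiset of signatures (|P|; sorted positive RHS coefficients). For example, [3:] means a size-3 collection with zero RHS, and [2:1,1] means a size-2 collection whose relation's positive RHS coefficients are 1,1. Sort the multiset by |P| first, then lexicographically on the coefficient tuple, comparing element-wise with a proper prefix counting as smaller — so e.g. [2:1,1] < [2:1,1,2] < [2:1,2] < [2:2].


Σ has 12 primitive collections:

  P={2,7}:  v_{2} + v_{7} = 0  ⟹  sig = [2:]
  P={4,5}:  v_{4} + v_{5} = 0  ⟹  sig = [2:]
  P={0,3}:  v_{0} + v_{3} = v_{2} + v_{5}  ⟹  sig = [2:1,1]
  P={6,8}:  v_{6} + v_{8} = v_{2} + v_{4}  ⟹  sig = [2:1,1]
  P={0,4}:  v_{0} + v_{4} = v_{1} + v_{2} + v_{8}  ⟹  sig = [2:1,1,1]
  P={0,7}:  v_{0} + v_{7} = v_{1} + v_{5} + v_{8}  ⟹  sig = [2:1,1,1]
  P={5,6}:  v_{5} + v_{6} = v_{1} + v_{2} + v_{3}  ⟹  sig = [2:1,1,1]
  P={6,7}:  v_{6} + v_{7} = v_{1} + v_{3} + v_{4}  ⟹  sig = [2:1,1,1]
  P={0,6}:  v_{0} + v_{6} = v_{1} + 2·v_{2}  ⟹  sig = [2:1,2]
  P={1,3,8}:  v_{1} + v_{3} + v_{8} = 0  ⟹  sig = [3:]
  P={1,2,3,4}:  v_{1} + v_{2} + v_{3} + v_{4} = v_{6}  ⟹  sig = [4:1]
  P={1,2,5,8}:  v_{1} + v_{2} + v_{5} + v_{8} = v_{0}  ⟹  sig = [4:1]

Signatures (|P|; sorted positive RHS coefficients), sorted:
[[2:], [2:], [2:1,1], [2:1,1], [2:1,1,1], [2:1,1,1], [2:1,1,1], [2:1,1,1], [2:1,2], [3:], [4:1], [4:1]]


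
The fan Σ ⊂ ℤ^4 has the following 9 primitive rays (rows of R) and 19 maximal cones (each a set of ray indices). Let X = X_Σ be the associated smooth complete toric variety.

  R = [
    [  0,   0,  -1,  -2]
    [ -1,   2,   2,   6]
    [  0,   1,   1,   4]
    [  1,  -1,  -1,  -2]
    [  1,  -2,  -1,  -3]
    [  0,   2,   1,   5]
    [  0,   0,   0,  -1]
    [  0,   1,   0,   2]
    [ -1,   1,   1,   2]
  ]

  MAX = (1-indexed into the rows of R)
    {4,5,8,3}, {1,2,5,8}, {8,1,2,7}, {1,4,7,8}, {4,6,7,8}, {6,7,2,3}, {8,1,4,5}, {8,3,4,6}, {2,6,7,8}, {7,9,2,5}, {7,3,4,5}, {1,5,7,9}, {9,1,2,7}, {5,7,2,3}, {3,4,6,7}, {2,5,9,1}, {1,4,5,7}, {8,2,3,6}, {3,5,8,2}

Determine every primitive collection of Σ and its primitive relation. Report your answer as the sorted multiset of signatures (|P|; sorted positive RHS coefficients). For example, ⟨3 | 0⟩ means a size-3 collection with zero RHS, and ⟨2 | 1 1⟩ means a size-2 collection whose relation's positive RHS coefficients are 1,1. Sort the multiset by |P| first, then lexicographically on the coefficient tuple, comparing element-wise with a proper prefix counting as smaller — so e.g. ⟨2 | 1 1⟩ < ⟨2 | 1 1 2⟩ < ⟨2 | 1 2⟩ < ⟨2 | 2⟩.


Σ has 11 primitive collections:

  P={4,9}:  v_{4} + v_{9} = 0 — sig = ⟨2 | 0⟩
  P={1,3}:  v_{1} + v_{3} = v_{8} — sig = ⟨2 | 1⟩
  P={2,4}:  v_{2} + v_{4} = v_{3} — sig = ⟨2 | 1⟩
  P={3,9}:  v_{3} + v_{9} = v_{2} — sig = ⟨2 | 1⟩
  P={5,6}:  v_{5} + v_{6} = v_{3} + v_{4} — sig = ⟨2 | 1 1⟩
  P={8,9}:  v_{8} + v_{9} = v_{1} + v_{2} — sig = ⟨2 | 1 1⟩
  P={6,9}:  v_{6} + v_{9} = v_{2} + v_{7} + v_{8} — sig = ⟨2 | 1 1 1⟩
  P={1,6}:  v_{1} + v_{6} = v_{7} + 2·v_{8} — sig = ⟨2 | 1 2⟩
  P={3,7,8}:  v_{3} + v_{7} + v_{8} = v_{6} — sig = ⟨3 | 1⟩
  P={5,7,8}:  v_{5} + v_{7} + v_{8} = v_{4} — sig = ⟨3 | 1⟩
  P={1,2,5,7}:  v_{1} + v_{2} + v_{5} + v_{7} = 0 — sig = ⟨4 | 0⟩

Signatures (|P|; sorted positive RHS coefficients), sorted:
[⟨2 | 0⟩, ⟨2 | 1⟩, ⟨2 | 1⟩, ⟨2 | 1⟩, ⟨2 | 1 1⟩, ⟨2 | 1 1⟩, ⟨2 | 1 1 1⟩, ⟨2 | 1 2⟩, ⟨3 | 1⟩, ⟨3 | 1⟩, ⟨4 | 0⟩]


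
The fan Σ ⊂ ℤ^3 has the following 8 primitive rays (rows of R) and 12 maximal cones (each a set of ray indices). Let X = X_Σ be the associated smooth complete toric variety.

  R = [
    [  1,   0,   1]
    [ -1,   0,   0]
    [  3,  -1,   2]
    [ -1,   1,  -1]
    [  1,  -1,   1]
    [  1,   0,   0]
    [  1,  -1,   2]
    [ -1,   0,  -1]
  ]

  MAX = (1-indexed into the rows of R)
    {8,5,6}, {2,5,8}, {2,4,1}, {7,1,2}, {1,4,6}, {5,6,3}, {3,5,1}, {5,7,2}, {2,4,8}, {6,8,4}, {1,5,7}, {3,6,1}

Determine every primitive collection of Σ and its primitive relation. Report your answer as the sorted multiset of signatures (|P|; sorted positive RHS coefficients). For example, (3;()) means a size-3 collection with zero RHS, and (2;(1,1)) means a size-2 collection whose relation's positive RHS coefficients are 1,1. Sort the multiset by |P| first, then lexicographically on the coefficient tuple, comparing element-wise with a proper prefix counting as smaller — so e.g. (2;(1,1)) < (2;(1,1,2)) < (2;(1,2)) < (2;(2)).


Δ(Σ) — 8 vertices, 12 min non-faces:

  P = {1,8}:  v_{1} + v_{8} = 0  ⟹  sig = (2;())
  P = {2,6}:  v_{2} + v_{6} = 0  ⟹  sig = (2;())
  P = {4,5}:  v_{4} + v_{5} = 0  ⟹  sig = (2;())
  P = {2,3}:  v_{2} + v_{3} = v_{1} + v_{5}  ⟹  sig = (2;(1,1))
  P = {3,4}:  v_{3} + v_{4} = v_{1} + v_{6}  ⟹  sig = (2;(1,1))
  P = {3,8}:  v_{3} + v_{8} = v_{5} + v_{6}  ⟹  sig = (2;(1,1))
  P = {4,7}:  v_{4} + v_{7} = v_{1} + v_{2}  ⟹  sig = (2;(1,1))
  P = {6,7}:  v_{6} + v_{7} = v_{1} + v_{5}  ⟹  sig = (2;(1,1))
  P = {7,8}:  v_{7} + v_{8} = v_{2} + v_{5}  ⟹  sig = (2;(1,1))
  P = {3,7}:  v_{3} + v_{7} = 2·v_{1} + 2·v_{5}  ⟹  sig = (2;(2,2))
  P = {1,2,5}:  v_{1} + v_{2} + v_{5} = v_{7}  ⟹  sig = (3;(1))
  P = {1,5,6}:  v_{1} + v_{5} + v_{6} = v_{3}  ⟹  sig = (3;(1))

so the primitive-relation signature multiset is
{ (2;()) ×3,  (2;(1,1)) ×6,  (2;(2,2)),  (3;(1)) ×2 }


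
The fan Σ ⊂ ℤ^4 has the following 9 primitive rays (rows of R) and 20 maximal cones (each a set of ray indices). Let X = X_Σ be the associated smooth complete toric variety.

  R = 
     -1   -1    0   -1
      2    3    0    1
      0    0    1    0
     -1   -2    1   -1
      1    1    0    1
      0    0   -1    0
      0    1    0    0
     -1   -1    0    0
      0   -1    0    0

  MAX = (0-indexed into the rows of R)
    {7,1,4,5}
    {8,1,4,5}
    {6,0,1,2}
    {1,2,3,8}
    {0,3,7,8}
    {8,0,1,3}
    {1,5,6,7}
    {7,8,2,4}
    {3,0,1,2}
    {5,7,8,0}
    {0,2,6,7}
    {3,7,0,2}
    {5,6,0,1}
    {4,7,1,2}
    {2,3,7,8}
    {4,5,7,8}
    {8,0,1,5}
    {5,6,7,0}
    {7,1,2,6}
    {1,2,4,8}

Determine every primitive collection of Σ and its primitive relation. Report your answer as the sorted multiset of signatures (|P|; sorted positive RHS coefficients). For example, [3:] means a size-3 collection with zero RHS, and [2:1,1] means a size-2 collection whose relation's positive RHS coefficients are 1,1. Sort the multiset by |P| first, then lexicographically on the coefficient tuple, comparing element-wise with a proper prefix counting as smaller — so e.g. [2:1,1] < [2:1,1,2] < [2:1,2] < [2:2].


Primitive collections (11):

  P = {0,4}:  v_{0} + v_{4} = 0 ; sig = [2:]
  P = {2,5}:  v_{2} + v_{5} = 0 ; sig = [2:]
  P = {6,8}:  v_{6} + v_{8} = 0 ; sig = [2:]
  P = {3,4}:  v_{3} + v_{4} = v_{2} + v_{8} ; sig = [2:1,1]
  P = {3,5}:  v_{3} + v_{5} = v_{0} + v_{8} ; sig = [2:1,1]
  P = {3,6}:  v_{3} + v_{6} = v_{0} + v_{2} ; sig = [2:1,1]
  P = {4,6}:  v_{4} + v_{6} = v_{1} + v_{7} ; sig = [2:1,1]
  P = {0,1,7}:  v_{0} + v_{1} + v_{7} = v_{6} ; sig = [3:1]
  P = {0,2,8}:  v_{0} + v_{2} + v_{8} = v_{3} ; sig = [3:1]
  P = {1,3,7}:  v_{1} + v_{3} + v_{7} = v_{2} ; sig = [3:1]
  P = {1,7,8}:  v_{1} + v_{7} + v_{8} = v_{4} ; sig = [3:1]

Hence PRS(X_Σ) =
{ [2:] ×3,  [2:1,1] ×4,  [3:1] ×4 }


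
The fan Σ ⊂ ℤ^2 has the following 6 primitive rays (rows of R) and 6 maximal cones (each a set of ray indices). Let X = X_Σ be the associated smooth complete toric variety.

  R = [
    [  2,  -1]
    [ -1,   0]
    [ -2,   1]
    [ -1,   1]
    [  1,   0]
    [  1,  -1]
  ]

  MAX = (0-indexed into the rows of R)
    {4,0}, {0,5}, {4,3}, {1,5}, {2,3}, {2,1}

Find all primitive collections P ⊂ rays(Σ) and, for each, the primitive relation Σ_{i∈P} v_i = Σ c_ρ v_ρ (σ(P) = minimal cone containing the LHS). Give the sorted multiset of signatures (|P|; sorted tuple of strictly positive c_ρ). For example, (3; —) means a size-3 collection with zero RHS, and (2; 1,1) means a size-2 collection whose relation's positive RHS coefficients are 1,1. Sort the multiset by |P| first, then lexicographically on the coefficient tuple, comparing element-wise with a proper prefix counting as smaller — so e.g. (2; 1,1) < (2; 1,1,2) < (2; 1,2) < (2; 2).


Δ(Σ) — 6 vertices, 9 min non-faces:

  P = {0,2}:  v_{0} + v_{2} = 0 ; sig = (2; —)
  P = {1,4}:  v_{1} + v_{4} = 0 ; sig = (2; —)
  P = {3,5}:  v_{3} + v_{5} = 0 ; sig = (2; —)
  P = {0,1}:  v_{0} + v_{1} = v_{5} ; sig = (2; 1)
  P = {0,3}:  v_{0} + v_{3} = v_{4} ; sig = (2; 1)
  P = {1,3}:  v_{1} + v_{3} = v_{2} ; sig = (2; 1)
  P = {2,4}:  v_{2} + v_{4} = v_{3} ; sig = (2; 1)
  P = {2,5}:  v_{2} + v_{5} = v_{1} ; sig = (2; 1)
  P = {4,5}:  v_{4} + v_{5} = v_{0} ; sig = (2; 1)

Hence PRS(X_Σ) =
    |P|=2: 9 collections, coeffs (), (), (), (1), (1), (1), (1), (1), (1)


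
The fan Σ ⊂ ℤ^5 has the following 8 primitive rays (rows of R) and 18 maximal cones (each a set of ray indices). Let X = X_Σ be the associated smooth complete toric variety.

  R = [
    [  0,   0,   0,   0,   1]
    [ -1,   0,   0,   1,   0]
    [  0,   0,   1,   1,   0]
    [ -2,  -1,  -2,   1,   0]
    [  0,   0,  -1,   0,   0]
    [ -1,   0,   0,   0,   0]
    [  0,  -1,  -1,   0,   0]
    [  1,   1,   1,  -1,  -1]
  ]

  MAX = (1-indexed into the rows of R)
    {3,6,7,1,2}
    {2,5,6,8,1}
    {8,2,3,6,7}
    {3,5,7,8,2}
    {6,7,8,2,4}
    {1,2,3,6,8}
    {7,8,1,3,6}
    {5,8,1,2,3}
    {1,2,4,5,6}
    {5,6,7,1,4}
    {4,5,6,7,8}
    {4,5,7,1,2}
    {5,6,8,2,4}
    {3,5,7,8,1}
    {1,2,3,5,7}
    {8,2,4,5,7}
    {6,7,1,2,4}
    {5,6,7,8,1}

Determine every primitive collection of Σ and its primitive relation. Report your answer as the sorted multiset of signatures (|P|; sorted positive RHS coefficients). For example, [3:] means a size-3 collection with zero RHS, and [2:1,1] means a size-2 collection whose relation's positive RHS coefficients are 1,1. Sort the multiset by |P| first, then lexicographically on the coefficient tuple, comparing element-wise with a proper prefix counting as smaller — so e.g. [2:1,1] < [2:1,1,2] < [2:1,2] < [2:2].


Σ has 5 primitive collections:

  P = {3,4}:  v_{3} + v_{4} = 2·v_{2} + v_{7} — sig = [2:1,2]
  P = {3,5,6}:  v_{3} + v_{5} + v_{6} = v_{2} — sig = [3:1]
  P = {1,4,8}:  v_{1} + v_{4} + v_{8} = v_{5} + v_{6} — sig = [3:1,1]
  P = {1,2,7,8}:  v_{1} + v_{2} + v_{7} + v_{8} = 0 — sig = [4:]
  P = {2,5,6,7}:  v_{2} + v_{5} + v_{6} + v_{7} = v_{4} — sig = [4:1]

Sorted signature multiset PRS(X):
    |P|=2: 1 collection, coeffs (1,2)
    |P|=3: 2 collections, coeffs (1), (1,1)
    |P|=4: 2 collections, coeffs (), (1)


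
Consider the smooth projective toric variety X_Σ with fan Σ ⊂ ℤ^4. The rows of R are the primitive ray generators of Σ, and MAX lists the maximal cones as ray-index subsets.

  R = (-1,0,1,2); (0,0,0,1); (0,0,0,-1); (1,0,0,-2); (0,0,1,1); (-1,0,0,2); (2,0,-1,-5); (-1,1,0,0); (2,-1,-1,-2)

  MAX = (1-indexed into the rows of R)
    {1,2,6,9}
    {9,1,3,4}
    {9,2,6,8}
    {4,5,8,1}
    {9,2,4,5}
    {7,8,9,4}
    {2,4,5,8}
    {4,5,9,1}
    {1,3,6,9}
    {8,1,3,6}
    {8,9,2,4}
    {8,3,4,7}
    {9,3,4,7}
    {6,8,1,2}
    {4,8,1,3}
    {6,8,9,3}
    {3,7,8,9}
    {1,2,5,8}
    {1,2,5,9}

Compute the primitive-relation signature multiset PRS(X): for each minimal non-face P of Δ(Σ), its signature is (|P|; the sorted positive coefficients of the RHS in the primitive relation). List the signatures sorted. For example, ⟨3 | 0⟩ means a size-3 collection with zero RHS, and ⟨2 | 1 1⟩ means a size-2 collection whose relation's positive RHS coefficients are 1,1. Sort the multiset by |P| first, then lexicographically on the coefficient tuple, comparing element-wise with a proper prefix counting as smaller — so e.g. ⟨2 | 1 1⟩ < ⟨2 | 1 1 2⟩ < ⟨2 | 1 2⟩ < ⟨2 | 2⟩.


Δ(Σ) — 9 vertices, 12 min non-faces:

  P={2,3}:  v_{2} + v_{3} = 0  so sig = ⟨2 | 0⟩
  P={4,6}:  v_{4} + v_{6} = 0  so sig = ⟨2 | 0⟩
  P={1,7}:  v_{1} + v_{7} = v_{3} + v_{4}  so sig = ⟨2 | 1 1⟩
  P={3,5}:  v_{3} + v_{5} = v_{1} + v_{4}  so sig = ⟨2 | 1 1⟩
  P={5,6}:  v_{5} + v_{6} = v_{1} + v_{2}  so sig = ⟨2 | 1 1⟩
  P={2,7}:  v_{2} + v_{7} = v_{4} + v_{8} + v_{9}  so sig = ⟨2 | 1 1 1⟩
  P={6,7}:  v_{6} + v_{7} = v_{3} + v_{8} + v_{9}  so sig = ⟨2 | 1 1 1⟩
  P={5,7}:  v_{5} + v_{7} = 2·v_{4}  so sig = ⟨2 | 2⟩
  P={1,8,9}:  v_{1} + v_{8} + v_{9} = 0  so sig = ⟨3 | 0⟩
  P={1,2,4}:  v_{1} + v_{2} + v_{4} = v_{5}  so sig = ⟨3 | 1⟩
  P={5,8,9}:  v_{5} + v_{8} + v_{9} = v_{2} + v_{4}  so sig = ⟨3 | 1 1⟩
  P={3,4,8,9}:  v_{3} + v_{4} + v_{8} + v_{9} = v_{7}  so sig = ⟨4 | 1⟩

Signatures (|P|; sorted positive RHS coefficients), sorted:
{ ⟨2 | 0⟩ ×2,  ⟨2 | 1 1⟩ ×3,  ⟨2 | 1 1 1⟩ ×2,  ⟨2 | 2⟩,  ⟨3 | 0⟩,  ⟨3 | 1⟩,  ⟨3 | 1 1⟩,  ⟨4 | 1⟩ }
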